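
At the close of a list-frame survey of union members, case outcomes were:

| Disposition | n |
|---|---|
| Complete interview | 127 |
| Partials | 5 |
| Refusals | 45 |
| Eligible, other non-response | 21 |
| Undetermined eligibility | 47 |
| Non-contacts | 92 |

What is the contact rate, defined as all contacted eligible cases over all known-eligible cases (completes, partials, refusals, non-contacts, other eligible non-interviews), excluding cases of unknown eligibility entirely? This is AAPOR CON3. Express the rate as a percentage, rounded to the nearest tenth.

Num = 127 + 5 + 45 + 21 = 198
Denominator = 127 + 5 + 45 + 92 + 21 = 290
CON3 = 198 / 290 = 0.6828

68.3%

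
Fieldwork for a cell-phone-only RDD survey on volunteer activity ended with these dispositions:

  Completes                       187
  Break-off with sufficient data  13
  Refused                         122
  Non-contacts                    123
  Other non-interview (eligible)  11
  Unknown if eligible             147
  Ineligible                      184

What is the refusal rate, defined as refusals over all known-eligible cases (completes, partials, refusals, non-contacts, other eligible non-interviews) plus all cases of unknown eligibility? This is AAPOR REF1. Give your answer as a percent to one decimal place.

20.2%

Top → 122
Base → 187 + 13 + 122 + 123 + 11 + 147 = 603
REF1 = 122 / 603 = 0.2023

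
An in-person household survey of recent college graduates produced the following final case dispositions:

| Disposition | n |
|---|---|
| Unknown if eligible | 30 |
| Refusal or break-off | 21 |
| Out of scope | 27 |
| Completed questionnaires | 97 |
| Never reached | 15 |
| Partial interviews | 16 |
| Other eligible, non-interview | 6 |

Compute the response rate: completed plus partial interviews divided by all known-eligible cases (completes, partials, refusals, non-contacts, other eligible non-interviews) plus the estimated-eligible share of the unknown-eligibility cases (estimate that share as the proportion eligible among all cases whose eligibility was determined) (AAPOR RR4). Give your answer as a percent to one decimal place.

Num: 97 + 16 = 113
Determined eligible: 97 + 16 + 21 + 15 + 6 = 155
e = 155 / (155 + 27) = 155 / 182 = 0.8516
Estimated eligible among unknowns: 0.8516 × 30 = 25.55
Denom: 155 + 25.55 = 180.55
RR4 = 113 / 180.55 = 0.6259

62.6%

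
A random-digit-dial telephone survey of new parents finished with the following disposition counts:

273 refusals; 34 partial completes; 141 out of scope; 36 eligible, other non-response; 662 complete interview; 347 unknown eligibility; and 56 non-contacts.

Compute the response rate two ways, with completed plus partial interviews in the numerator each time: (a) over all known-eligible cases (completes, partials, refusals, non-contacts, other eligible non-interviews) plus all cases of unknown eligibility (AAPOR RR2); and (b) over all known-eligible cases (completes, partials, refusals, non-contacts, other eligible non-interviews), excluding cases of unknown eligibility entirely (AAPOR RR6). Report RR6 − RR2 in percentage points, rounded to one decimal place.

Top = 662 + 34 = 696
Base = 662 + 34 + 273 + 56 + 36 + 347 = 1408
RR2 = 696 / 1408 = 0.4943
Base = 662 + 34 + 273 + 56 + 36 = 1061
RR6 = 696 / 1061 = 0.6560
Difference = 65.60 − 49.43 = 16.17 percentage points

16.2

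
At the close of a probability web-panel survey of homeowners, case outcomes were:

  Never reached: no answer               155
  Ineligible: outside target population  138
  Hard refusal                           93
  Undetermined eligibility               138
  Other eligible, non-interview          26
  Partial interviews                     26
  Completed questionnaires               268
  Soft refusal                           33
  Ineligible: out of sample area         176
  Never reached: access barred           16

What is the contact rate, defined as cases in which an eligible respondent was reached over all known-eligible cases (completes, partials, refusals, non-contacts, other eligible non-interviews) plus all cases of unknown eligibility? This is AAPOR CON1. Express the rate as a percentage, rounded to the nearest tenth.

Refusals = 93 + 33 = 126
No answer / not reached = 155 + 16 = 171
Not eligible = 138 + 176 = 314
Numerator: 268 + 26 + 126 + 26 = 446
Base: 268 + 26 + 126 + 171 + 26 + 138 = 755
CON1 = 446 / 755 = 0.5907

59.1%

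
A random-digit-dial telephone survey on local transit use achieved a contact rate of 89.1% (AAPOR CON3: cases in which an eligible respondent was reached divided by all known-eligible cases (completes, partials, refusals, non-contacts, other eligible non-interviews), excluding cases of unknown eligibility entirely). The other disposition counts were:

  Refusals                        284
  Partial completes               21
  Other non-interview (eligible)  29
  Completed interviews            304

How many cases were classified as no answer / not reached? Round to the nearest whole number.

Numerator → 304 + 21 + 284 + 29 = 638
CON3 = 638 / D = 0.891
D = 638 / 0.891 = 716.0
Rest of base = 638
no answer / not reached = 716.0 − 638 ≈ 78

78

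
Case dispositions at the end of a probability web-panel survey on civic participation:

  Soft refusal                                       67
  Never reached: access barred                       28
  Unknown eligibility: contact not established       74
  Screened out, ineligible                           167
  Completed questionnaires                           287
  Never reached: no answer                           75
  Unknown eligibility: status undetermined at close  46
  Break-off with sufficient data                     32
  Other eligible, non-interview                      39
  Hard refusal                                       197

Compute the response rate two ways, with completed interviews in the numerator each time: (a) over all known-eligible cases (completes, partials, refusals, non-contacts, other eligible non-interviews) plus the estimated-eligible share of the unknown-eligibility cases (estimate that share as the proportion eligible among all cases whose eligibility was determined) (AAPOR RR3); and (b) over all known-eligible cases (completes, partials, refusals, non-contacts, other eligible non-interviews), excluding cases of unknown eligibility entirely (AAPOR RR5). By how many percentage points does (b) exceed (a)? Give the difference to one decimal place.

4.7

Refusal or break-off = 197 + 67 = 264
Never reached = 75 + 28 = 103
Unknown if eligible = 74 + 46 = 120
Numerator = 287
Eligible (known) = 287 + 32 + 264 + 103 + 39 = 725
e = 725 / (725 + 167) = 725 / 892 = 0.8128
Eligible share of unknowns = 0.8128 × 120 = 97.54
Denom = 725 + 97.54 = 822.54
RR3 = 287 / 822.54 = 0.3489
Denom = 287 + 32 + 264 + 103 + 39 = 725
RR5 = 287 / 725 = 0.3959
Difference = 39.59 − 34.89 = 4.70 percentage points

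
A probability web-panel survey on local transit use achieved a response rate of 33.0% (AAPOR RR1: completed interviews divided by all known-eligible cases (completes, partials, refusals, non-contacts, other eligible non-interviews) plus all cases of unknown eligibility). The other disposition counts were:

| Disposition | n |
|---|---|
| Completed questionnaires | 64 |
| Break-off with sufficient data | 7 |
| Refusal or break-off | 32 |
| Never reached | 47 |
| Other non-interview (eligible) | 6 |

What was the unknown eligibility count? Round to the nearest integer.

38

RR1 = 64 / D = 0.330
D = 64 / 0.330 = 193.9
Other denominator terms total 156
unknown eligibility = 193.9 − 156 ≈ 38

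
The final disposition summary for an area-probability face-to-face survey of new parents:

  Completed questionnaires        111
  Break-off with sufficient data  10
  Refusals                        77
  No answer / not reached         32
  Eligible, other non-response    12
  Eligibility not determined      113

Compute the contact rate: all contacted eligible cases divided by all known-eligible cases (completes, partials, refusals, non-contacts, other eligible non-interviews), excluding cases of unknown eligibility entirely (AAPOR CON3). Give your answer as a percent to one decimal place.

86.8%

Top: 111 + 10 + 77 + 12 = 210
Base: 111 + 10 + 77 + 32 + 12 = 242
CON3 = 210 / 242 = 0.8678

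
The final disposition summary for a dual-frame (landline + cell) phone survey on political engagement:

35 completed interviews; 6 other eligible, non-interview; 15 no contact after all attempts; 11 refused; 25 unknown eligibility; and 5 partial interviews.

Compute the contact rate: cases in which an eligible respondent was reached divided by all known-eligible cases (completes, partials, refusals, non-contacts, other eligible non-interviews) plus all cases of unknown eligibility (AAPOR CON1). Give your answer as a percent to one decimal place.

58.8%

Top: 35 + 5 + 11 + 6 = 57
Denom: 35 + 5 + 11 + 15 + 6 + 25 = 97
CON1 = 57 / 97 = 0.5876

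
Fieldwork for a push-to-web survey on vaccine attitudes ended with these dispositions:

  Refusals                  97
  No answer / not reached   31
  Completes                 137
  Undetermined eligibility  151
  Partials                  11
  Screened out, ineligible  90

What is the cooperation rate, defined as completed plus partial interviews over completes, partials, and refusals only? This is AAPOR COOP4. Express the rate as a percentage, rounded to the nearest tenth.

Numerator → 137 + 11 = 148
Base → 137 + 11 + 97 = 245
COOP4 = 148 / 245 = 0.6041

60.4%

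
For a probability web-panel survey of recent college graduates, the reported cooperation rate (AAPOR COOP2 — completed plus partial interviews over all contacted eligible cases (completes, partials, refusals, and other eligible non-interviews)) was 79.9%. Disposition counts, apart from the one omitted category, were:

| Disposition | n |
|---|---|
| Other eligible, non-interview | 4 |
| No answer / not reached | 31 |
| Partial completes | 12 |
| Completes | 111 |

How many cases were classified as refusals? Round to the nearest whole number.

Num = 111 + 12 = 123
COOP2 = 123 / D = 0.799
D = 123 / 0.799 = 153.9
Rest of base = 127
refusals = 153.9 − 127 ≈ 27

27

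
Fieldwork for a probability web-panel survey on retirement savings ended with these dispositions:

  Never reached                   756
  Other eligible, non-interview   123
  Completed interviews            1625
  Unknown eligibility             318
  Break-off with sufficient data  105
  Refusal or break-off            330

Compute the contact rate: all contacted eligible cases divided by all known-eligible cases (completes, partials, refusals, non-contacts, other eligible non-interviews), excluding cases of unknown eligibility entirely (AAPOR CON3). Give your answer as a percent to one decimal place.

Top = 1625 + 105 + 330 + 123 = 2183
Denom = 1625 + 105 + 330 + 756 + 123 = 2939
CON3 = 2183 / 2939 = 0.7428

74.3%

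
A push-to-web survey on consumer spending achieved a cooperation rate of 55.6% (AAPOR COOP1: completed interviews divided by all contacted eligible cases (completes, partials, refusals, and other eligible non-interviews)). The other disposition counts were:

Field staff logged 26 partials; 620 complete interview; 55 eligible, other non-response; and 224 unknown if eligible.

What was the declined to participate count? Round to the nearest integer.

414

COOP1 = 620 / D = 0.556
D = 620 / 0.556 = 1115.1
Remaining denominator categories sum to 701
declined to participate = 1115.1 − 701 ≈ 414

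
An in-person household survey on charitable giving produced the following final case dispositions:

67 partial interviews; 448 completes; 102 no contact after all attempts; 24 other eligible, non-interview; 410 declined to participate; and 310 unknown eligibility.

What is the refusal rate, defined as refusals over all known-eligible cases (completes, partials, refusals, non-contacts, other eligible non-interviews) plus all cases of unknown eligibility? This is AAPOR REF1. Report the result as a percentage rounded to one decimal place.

30.1%

Num: 410
Base: 448 + 67 + 410 + 102 + 24 + 310 = 1361
REF1 = 410 / 1361 = 0.3012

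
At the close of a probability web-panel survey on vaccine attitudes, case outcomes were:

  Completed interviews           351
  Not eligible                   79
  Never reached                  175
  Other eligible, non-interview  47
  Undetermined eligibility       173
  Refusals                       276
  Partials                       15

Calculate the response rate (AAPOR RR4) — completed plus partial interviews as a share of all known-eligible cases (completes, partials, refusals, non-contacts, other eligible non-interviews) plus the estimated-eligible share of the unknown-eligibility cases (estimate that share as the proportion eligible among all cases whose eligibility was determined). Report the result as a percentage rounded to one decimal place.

35.8%

Num → 351 + 15 = 366
Known eligible → 351 + 15 + 276 + 175 + 47 = 864
e = 864 / (864 + 79) = 864 / 943 = 0.9162
Estimated eligible among unknowns → 0.9162 × 173 = 158.50
Denom → 864 + 158.50 = 1022.50
RR4 = 366 / 1022.50 = 0.3579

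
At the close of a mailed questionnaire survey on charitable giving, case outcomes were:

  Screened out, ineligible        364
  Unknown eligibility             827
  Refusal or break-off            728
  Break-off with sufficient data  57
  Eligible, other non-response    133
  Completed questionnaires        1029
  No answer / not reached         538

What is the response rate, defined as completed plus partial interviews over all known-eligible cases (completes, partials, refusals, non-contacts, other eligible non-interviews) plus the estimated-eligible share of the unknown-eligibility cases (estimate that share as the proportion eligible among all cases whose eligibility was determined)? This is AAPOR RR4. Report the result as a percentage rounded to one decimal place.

33.9%

Top = 1029 + 57 = 1086
Eligible (known) = 1029 + 57 + 728 + 538 + 133 = 2485
e = 2485 / (2485 + 364) = 2485 / 2849 = 0.8722
Estimated eligible among unknowns = 0.8722 × 827 = 721.31
Base = 2485 + 721.31 = 3206.31
RR4 = 1086 / 3206.31 = 0.3387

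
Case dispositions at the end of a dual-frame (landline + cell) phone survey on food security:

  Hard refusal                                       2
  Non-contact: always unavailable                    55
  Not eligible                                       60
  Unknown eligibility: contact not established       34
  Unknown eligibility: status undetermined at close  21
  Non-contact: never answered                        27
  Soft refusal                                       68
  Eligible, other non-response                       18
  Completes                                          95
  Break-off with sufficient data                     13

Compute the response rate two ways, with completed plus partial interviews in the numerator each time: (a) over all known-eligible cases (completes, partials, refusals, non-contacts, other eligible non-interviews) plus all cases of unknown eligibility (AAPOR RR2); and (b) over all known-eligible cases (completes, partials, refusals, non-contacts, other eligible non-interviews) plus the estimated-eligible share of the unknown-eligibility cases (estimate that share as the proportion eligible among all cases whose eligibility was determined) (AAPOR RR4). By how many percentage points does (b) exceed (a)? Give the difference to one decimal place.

Declined to participate = 2 + 68 = 70
No contact after all attempts = 27 + 55 = 82
Eligibility not determined = 34 + 21 = 55
Top → 95 + 13 = 108
Denominator → 95 + 13 + 70 + 82 + 18 + 55 = 333
RR2 = 108 / 333 = 0.3243
Eligible (known) → 95 + 13 + 70 + 82 + 18 = 278
e = 278 / (278 + 60) = 278 / 338 = 0.8225
Estimated eligible among unknowns → 0.8225 × 55 = 45.24
Denominator → 278 + 45.24 = 323.24
RR4 = 108 / 323.24 = 0.3341
Difference = 33.41 − 32.43 = 0.98 percentage points

1.0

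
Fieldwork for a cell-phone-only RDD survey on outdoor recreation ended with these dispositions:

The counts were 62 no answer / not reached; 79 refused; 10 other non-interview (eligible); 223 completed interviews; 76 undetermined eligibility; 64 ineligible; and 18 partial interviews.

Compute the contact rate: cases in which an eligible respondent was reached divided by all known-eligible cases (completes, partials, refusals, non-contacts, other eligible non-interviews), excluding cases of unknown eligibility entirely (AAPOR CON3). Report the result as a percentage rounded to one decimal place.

Numerator: 223 + 18 + 79 + 10 = 330
Denominator: 223 + 18 + 79 + 62 + 10 = 392
CON3 = 330 / 392 = 0.8418

84.2%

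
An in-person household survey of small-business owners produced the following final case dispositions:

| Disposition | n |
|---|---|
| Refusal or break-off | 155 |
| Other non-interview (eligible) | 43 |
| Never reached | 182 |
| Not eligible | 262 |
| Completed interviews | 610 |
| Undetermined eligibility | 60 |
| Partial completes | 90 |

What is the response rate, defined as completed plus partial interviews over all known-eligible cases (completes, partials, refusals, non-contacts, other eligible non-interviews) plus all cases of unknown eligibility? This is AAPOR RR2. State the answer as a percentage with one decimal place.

61.4%

Num: 610 + 90 = 700
Denom: 610 + 90 + 155 + 182 + 43 + 60 = 1140
RR2 = 700 / 1140 = 0.6140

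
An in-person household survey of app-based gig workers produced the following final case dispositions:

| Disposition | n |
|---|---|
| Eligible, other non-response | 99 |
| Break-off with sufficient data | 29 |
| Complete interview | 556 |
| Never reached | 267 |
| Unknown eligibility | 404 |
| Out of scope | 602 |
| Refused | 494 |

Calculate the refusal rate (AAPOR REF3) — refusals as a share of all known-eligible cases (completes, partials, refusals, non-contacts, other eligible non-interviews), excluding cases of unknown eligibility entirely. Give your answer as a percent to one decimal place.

34.2%

Top: 494
Denom: 556 + 29 + 494 + 267 + 99 = 1445
REF3 = 494 / 1445 = 0.3419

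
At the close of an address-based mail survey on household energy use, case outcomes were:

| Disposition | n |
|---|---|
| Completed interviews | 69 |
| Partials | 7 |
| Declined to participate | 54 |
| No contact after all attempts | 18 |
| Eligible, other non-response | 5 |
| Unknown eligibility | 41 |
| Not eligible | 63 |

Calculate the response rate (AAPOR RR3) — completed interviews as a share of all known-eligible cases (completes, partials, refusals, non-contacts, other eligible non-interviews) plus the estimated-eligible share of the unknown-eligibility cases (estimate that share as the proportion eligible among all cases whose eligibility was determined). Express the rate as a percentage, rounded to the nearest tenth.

37.9%

Num = 69
Known eligible = 69 + 7 + 54 + 18 + 5 = 153
e = 153 / (153 + 63) = 153 / 216 = 0.7083
e × U = 0.7083 × 41 = 29.04
Denom = 153 + 29.04 = 182.04
RR3 = 69 / 182.04 = 0.3790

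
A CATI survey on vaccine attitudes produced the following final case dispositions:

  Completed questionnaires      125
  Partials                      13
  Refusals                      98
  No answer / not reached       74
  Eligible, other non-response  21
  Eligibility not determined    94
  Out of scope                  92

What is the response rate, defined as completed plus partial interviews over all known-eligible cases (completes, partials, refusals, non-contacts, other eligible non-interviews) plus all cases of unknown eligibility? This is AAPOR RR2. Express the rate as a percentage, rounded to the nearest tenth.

32.5%

Top: 125 + 13 = 138
Denominator: 125 + 13 + 98 + 74 + 21 + 94 = 425
RR2 = 138 / 425 = 0.3247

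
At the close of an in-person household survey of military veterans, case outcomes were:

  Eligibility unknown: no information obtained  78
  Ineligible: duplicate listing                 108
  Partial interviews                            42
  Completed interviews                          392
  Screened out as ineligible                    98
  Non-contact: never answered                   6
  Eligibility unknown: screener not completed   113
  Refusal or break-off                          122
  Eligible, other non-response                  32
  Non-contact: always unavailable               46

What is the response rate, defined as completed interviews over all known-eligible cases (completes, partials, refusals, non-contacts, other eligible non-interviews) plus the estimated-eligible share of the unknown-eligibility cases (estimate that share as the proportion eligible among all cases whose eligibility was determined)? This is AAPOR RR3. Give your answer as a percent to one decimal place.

50.0%

No answer / not reached = 6 + 46 = 52
Unknown eligibility = 113 + 78 = 191
Out of scope = 98 + 108 = 206
Numerator = 392
Known eligible = 392 + 42 + 122 + 52 + 32 = 640
e = 640 / (640 + 206) = 640 / 846 = 0.7565
e × U = 0.7565 × 191 = 144.49
Denominator = 640 + 144.49 = 784.49
RR3 = 392 / 784.49 = 0.4997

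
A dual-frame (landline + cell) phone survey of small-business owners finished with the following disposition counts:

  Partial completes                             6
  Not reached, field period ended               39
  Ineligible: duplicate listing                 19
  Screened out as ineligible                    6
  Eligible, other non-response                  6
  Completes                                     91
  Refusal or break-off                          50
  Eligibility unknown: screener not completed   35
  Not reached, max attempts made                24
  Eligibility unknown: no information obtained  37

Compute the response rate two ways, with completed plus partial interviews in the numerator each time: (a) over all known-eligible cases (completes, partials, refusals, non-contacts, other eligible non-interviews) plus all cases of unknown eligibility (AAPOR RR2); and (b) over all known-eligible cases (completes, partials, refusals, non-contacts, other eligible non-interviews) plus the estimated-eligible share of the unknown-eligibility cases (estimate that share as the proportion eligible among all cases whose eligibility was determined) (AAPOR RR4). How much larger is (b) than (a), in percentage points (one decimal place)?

0.9

Never reached = 39 + 24 = 63
Undetermined eligibility = 35 + 37 = 72
Not eligible = 6 + 19 = 25
Numerator: 91 + 6 = 97
Base: 91 + 6 + 50 + 63 + 6 + 72 = 288
RR2 = 97 / 288 = 0.3368
Known eligible: 91 + 6 + 50 + 63 + 6 = 216
e = 216 / (216 + 25) = 216 / 241 = 0.8963
Eligible share of unknowns: 0.8963 × 72 = 64.53
Base: 216 + 64.53 = 280.53
RR4 = 97 / 280.53 = 0.3458
Difference = 34.58 − 33.68 = 0.90 percentage points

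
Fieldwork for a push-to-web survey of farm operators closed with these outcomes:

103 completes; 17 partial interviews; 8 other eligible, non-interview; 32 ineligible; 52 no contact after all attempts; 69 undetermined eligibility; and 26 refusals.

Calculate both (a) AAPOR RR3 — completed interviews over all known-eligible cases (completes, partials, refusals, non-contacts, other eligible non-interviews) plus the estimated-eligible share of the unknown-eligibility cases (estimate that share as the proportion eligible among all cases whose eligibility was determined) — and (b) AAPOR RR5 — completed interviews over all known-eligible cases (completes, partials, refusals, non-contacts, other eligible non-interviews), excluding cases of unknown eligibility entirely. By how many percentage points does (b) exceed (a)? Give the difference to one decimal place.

11.2

Numerator = 103
Eligible (known) = 103 + 17 + 26 + 52 + 8 = 206
e = 206 / (206 + 32) = 206 / 238 = 0.8655
e × U = 0.8655 × 69 = 59.72
Denom = 206 + 59.72 = 265.72
RR3 = 103 / 265.72 = 0.3876
Denom = 103 + 17 + 26 + 52 + 8 = 206
RR5 = 103 / 206 = 0.5000
Difference = 50.00 − 38.76 = 11.24 percentage points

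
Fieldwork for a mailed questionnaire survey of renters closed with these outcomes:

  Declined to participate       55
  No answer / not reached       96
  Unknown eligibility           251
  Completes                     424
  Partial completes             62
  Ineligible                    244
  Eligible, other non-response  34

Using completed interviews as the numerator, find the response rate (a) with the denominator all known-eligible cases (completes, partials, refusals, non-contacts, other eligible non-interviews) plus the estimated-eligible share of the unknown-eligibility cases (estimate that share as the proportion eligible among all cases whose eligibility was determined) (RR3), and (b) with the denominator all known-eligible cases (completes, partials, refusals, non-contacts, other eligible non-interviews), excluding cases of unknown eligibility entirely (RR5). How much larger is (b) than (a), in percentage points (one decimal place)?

13.6

Num = 424
Known eligible = 424 + 62 + 55 + 96 + 34 = 671
e = 671 / (671 + 244) = 671 / 915 = 0.7333
Estimated eligible among unknowns = 0.7333 × 251 = 184.06
Denom = 671 + 184.06 = 855.06
RR3 = 424 / 855.06 = 0.4959
Denom = 424 + 62 + 55 + 96 + 34 = 671
RR5 = 424 / 671 = 0.6319
Difference = 63.19 − 49.59 = 13.60 percentage points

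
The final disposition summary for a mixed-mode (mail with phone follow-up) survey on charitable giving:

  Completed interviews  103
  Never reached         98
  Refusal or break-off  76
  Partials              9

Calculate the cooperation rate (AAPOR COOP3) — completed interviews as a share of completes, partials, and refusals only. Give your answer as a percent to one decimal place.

Top = 103
Denom = 103 + 9 + 76 = 188
COOP3 = 103 / 188 = 0.5479

54.8%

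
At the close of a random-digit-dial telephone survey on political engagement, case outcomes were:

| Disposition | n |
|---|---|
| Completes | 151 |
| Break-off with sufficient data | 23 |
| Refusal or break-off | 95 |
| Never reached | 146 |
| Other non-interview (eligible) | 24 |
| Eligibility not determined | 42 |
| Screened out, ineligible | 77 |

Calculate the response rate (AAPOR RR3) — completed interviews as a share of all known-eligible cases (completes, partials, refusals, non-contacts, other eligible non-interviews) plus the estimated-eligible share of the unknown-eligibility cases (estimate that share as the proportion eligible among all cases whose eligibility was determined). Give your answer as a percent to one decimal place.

Numerator = 151
Known eligible = 151 + 23 + 95 + 146 + 24 = 439
e = 439 / (439 + 77) = 439 / 516 = 0.8508
Estimated eligible among unknowns = 0.8508 × 42 = 35.73
Denom = 439 + 35.73 = 474.73
RR3 = 151 / 474.73 = 0.3181

31.8%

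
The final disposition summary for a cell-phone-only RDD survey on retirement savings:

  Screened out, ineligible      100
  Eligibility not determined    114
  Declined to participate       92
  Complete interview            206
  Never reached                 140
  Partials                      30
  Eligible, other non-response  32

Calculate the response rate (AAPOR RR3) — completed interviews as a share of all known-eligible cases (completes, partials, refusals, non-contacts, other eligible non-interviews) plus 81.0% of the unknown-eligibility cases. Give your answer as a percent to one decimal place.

Numerator → 206
Determined eligible → 206 + 30 + 92 + 140 + 32 = 500
Estimated eligible among unknowns → 0.8100 × 114 = 92.34
Denominator → 500 + 92.34 = 592.34
RR3 = 206 / 592.34 = 0.3478

34.8%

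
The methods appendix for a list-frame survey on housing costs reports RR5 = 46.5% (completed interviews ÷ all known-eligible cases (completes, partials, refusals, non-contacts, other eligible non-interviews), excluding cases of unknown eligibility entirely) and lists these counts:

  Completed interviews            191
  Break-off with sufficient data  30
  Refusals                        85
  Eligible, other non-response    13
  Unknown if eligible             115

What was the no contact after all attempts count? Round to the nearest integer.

RR5 = 191 / D = 0.465
D = 191 / 0.465 = 410.8
Remaining denominator categories sum to 319
no contact after all attempts = 410.8 − 319 ≈ 92

92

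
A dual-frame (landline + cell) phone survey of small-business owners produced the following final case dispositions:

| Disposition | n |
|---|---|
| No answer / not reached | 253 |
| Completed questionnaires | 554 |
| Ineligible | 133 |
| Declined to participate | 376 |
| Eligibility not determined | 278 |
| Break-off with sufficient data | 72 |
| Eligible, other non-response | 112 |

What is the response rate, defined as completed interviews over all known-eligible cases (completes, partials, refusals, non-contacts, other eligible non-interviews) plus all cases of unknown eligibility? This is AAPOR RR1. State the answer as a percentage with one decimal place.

Numerator → 554
Denominator → 554 + 72 + 376 + 253 + 112 + 278 = 1645
RR1 = 554 / 1645 = 0.3368

33.7%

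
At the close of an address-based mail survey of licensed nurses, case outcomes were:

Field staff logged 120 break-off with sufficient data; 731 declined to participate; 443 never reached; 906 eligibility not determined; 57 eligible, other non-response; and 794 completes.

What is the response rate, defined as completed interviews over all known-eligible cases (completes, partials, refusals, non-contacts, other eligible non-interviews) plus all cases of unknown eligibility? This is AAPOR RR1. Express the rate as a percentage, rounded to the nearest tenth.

26.0%

Top → 794
Base → 794 + 120 + 731 + 443 + 57 + 906 = 3051
RR1 = 794 / 3051 = 0.2602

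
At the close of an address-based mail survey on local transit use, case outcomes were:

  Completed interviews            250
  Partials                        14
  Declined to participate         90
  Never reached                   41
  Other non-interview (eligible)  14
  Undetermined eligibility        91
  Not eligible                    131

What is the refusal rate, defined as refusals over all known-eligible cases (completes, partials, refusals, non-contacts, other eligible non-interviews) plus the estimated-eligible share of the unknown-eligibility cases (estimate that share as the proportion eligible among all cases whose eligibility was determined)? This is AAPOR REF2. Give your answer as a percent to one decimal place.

18.8%

Num = 90
Determined eligible = 250 + 14 + 90 + 41 + 14 = 409
e = 409 / (409 + 131) = 409 / 540 = 0.7574
e × U = 0.7574 × 91 = 68.92
Base = 409 + 68.92 = 477.92
REF2 = 90 / 477.92 = 0.1883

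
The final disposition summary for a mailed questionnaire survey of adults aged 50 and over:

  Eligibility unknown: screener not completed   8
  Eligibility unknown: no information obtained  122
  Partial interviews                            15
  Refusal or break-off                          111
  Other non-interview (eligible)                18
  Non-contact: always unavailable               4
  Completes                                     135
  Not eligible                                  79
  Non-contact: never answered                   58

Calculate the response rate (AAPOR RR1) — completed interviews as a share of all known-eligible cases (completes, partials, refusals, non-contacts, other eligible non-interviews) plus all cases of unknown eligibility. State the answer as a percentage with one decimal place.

28.7%

Never reached = 58 + 4 = 62
Undetermined eligibility = 8 + 122 = 130
Top → 135
Denominator → 135 + 15 + 111 + 62 + 18 + 130 = 471
RR1 = 135 / 471 = 0.2866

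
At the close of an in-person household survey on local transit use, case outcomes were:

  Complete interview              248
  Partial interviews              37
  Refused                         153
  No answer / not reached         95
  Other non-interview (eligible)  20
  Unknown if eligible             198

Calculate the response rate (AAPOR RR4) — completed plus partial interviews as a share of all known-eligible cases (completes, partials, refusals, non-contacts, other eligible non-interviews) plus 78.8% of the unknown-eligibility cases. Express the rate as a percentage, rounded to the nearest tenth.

40.2%

Numerator = 248 + 37 = 285
Known eligible = 248 + 37 + 153 + 95 + 20 = 553
e × U = 0.7880 × 198 = 156.02
Base = 553 + 156.02 = 709.02
RR4 = 285 / 709.02 = 0.4020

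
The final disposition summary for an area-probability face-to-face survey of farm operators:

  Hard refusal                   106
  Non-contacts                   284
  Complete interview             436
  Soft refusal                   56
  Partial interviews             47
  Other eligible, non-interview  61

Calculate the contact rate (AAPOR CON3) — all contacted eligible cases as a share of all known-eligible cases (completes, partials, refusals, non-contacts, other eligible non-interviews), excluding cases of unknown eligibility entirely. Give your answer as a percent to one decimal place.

Refused = 106 + 56 = 162
Numerator → 436 + 47 + 162 + 61 = 706
Denom → 436 + 47 + 162 + 284 + 61 = 990
CON3 = 706 / 990 = 0.7131

71.3%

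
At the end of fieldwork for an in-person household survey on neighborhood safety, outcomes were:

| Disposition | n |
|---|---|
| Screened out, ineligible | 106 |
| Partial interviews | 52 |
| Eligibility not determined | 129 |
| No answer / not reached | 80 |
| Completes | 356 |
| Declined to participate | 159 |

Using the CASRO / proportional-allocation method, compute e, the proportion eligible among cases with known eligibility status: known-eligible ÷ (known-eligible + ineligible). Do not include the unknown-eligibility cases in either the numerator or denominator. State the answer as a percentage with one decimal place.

85.9%

Known eligible: 356 + 52 + 159 + 80 = 647
e = 647 / (647 + 106) = 647 / 753 = 0.8592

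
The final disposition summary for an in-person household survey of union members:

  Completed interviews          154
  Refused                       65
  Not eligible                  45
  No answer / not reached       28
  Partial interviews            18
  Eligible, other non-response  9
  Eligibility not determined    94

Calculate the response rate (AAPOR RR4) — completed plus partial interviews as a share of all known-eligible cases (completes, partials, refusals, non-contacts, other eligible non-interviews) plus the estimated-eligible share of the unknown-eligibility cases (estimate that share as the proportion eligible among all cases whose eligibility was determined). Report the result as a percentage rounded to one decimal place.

48.5%

Numerator → 154 + 18 = 172
Known eligible → 154 + 18 + 65 + 28 + 9 = 274
e = 274 / (274 + 45) = 274 / 319 = 0.8589
Eligible share of unknowns → 0.8589 × 94 = 80.74
Denom → 274 + 80.74 = 354.74
RR4 = 172 / 354.74 = 0.4849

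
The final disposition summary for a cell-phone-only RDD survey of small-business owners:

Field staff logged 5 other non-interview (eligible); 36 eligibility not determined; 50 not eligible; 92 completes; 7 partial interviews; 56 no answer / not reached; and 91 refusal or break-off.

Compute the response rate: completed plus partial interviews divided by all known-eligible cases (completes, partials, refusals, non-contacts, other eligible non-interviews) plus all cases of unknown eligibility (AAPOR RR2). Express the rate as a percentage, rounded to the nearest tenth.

34.5%

Num = 92 + 7 = 99
Denom = 92 + 7 + 91 + 56 + 5 + 36 = 287
RR2 = 99 / 287 = 0.3449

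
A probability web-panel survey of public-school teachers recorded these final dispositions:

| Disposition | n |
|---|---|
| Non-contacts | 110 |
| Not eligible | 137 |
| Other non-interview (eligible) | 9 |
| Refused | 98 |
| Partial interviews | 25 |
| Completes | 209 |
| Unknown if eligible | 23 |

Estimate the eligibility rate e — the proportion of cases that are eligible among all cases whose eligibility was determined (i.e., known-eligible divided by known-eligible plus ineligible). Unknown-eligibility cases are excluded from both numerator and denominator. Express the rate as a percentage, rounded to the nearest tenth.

76.7%

Eligible (known) → 209 + 25 + 98 + 110 + 9 = 451
e = 451 / (451 + 137) = 451 / 588 = 0.7670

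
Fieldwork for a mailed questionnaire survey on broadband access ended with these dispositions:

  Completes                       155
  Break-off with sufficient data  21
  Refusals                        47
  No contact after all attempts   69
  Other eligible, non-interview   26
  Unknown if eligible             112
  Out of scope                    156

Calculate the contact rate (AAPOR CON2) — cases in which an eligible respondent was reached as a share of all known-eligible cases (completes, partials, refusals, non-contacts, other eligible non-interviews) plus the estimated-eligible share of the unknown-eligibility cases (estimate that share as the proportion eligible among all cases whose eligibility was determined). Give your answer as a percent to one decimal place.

Top: 155 + 21 + 47 + 26 = 249
Known eligible: 155 + 21 + 47 + 69 + 26 = 318
e = 318 / (318 + 156) = 318 / 474 = 0.6709
e × U: 0.6709 × 112 = 75.14
Denominator: 318 + 75.14 = 393.14
CON2 = 249 / 393.14 = 0.6334

63.3%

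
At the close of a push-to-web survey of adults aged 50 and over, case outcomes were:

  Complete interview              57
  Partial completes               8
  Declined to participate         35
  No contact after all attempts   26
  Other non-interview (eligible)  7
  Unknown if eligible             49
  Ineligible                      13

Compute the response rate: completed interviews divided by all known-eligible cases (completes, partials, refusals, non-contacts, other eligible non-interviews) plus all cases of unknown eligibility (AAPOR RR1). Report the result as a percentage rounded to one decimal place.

Numerator: 57
Denominator: 57 + 8 + 35 + 26 + 7 + 49 = 182
RR1 = 57 / 182 = 0.3132

31.3%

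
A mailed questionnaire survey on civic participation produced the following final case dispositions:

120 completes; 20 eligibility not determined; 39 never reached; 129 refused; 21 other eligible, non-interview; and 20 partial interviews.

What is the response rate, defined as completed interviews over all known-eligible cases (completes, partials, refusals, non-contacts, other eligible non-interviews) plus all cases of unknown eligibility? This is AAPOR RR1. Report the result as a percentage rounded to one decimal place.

Num → 120
Base → 120 + 20 + 129 + 39 + 21 + 20 = 349
RR1 = 120 / 349 = 0.3438

34.4%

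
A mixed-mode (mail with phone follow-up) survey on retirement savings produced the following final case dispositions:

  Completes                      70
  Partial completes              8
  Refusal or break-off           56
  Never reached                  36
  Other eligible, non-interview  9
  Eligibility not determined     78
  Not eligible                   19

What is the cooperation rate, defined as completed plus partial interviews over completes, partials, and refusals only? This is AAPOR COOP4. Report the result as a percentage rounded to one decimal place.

Top: 70 + 8 = 78
Base: 70 + 8 + 56 = 134
COOP4 = 78 / 134 = 0.5821

58.2%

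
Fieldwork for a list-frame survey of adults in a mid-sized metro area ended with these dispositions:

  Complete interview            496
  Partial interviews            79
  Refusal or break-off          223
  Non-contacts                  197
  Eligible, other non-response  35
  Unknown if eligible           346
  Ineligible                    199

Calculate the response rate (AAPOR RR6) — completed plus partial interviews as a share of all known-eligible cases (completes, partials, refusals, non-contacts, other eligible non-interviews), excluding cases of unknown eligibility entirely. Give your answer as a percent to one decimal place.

Top → 496 + 79 = 575
Denom → 496 + 79 + 223 + 197 + 35 = 1030
RR6 = 575 / 1030 = 0.5583

55.8%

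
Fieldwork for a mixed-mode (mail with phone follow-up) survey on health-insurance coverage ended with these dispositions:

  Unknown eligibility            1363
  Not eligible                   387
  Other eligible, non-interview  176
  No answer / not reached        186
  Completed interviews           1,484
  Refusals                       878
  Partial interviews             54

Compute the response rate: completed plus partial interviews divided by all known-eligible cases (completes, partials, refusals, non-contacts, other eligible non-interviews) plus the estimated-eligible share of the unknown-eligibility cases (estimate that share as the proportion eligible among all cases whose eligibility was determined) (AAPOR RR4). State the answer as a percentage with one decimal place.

38.7%

Numerator = 1484 + 54 = 1538
Determined eligible = 1484 + 54 + 878 + 186 + 176 = 2778
e = 2778 / (2778 + 387) = 2778 / 3165 = 0.8777
Estimated eligible among unknowns = 0.8777 × 1363 = 1196.31
Base = 2778 + 1196.31 = 3974.31
RR4 = 1538 / 3974.31 = 0.3870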